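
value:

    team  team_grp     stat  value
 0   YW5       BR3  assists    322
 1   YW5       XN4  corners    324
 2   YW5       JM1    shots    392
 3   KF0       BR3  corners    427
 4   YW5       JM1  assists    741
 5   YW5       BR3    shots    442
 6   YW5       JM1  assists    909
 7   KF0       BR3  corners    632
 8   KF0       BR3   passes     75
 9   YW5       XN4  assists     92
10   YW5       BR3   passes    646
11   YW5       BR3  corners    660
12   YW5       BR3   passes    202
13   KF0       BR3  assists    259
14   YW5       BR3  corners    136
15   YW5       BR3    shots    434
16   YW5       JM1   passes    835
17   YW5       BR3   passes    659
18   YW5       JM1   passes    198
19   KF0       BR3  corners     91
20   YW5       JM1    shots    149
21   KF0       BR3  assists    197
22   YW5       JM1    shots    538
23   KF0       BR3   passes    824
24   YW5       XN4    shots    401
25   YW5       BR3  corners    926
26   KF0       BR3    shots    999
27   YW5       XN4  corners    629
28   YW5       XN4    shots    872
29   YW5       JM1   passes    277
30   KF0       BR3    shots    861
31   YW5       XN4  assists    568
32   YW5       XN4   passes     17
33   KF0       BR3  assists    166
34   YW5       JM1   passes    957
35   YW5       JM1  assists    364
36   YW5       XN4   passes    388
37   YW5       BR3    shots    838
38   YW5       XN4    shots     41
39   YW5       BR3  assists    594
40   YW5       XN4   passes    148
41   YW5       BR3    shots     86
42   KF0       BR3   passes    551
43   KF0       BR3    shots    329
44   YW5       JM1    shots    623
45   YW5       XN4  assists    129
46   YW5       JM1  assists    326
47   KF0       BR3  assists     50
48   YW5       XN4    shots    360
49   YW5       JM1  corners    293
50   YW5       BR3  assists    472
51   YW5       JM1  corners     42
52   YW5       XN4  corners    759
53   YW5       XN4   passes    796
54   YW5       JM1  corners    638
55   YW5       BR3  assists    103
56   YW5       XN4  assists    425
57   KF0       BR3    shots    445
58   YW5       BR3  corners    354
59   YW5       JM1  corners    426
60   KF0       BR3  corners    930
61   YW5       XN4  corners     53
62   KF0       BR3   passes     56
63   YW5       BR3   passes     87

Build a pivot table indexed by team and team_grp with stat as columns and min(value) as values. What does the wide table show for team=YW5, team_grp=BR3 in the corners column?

Rows with team=YW5, team_grp=BR3 and stat=corners: value values are 660, 136, 926, 354.
min(660, 136, 926, 354) = 136.

136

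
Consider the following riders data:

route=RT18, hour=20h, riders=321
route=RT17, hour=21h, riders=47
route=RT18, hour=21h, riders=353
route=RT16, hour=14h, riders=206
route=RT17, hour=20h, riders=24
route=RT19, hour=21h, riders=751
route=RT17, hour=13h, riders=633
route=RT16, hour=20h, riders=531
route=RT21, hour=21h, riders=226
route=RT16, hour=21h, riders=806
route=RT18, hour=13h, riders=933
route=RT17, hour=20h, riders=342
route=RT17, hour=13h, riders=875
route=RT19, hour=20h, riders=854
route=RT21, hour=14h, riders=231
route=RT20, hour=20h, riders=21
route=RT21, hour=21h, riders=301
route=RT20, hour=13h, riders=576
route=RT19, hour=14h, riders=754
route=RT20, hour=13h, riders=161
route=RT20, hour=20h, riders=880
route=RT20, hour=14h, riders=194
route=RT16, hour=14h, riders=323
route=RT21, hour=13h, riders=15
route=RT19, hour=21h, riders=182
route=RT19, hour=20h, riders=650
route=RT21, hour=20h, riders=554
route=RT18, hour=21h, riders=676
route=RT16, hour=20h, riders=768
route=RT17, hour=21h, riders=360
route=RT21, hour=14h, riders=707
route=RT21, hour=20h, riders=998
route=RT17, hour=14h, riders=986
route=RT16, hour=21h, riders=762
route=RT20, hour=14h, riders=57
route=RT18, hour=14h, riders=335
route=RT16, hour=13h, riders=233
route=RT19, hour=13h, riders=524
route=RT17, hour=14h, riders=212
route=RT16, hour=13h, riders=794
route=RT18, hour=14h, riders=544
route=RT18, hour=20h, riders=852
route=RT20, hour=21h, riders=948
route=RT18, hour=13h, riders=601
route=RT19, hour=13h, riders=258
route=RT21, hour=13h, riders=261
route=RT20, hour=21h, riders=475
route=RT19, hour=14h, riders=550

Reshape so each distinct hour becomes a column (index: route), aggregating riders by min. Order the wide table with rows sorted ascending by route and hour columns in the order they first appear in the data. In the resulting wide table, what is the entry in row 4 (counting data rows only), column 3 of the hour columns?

550

With rows sorted ascending by route, row 4 is route=RT19. hour columns in first-appearance order: 20h, 21h, 14h, 13h; column 3 is 14h.
Long rows with route=RT19, hour=14h: min(754, 550) = 550.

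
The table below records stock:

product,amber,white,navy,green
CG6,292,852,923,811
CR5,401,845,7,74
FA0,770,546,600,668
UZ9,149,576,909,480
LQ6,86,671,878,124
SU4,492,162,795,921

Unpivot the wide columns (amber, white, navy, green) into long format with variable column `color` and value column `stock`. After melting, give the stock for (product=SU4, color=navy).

Unpivoting turns each (product, wide-column) pair into one long row.
The wide cell at row SU4, column navy holds 795, so the long row (SU4, navy) has stock=795.

795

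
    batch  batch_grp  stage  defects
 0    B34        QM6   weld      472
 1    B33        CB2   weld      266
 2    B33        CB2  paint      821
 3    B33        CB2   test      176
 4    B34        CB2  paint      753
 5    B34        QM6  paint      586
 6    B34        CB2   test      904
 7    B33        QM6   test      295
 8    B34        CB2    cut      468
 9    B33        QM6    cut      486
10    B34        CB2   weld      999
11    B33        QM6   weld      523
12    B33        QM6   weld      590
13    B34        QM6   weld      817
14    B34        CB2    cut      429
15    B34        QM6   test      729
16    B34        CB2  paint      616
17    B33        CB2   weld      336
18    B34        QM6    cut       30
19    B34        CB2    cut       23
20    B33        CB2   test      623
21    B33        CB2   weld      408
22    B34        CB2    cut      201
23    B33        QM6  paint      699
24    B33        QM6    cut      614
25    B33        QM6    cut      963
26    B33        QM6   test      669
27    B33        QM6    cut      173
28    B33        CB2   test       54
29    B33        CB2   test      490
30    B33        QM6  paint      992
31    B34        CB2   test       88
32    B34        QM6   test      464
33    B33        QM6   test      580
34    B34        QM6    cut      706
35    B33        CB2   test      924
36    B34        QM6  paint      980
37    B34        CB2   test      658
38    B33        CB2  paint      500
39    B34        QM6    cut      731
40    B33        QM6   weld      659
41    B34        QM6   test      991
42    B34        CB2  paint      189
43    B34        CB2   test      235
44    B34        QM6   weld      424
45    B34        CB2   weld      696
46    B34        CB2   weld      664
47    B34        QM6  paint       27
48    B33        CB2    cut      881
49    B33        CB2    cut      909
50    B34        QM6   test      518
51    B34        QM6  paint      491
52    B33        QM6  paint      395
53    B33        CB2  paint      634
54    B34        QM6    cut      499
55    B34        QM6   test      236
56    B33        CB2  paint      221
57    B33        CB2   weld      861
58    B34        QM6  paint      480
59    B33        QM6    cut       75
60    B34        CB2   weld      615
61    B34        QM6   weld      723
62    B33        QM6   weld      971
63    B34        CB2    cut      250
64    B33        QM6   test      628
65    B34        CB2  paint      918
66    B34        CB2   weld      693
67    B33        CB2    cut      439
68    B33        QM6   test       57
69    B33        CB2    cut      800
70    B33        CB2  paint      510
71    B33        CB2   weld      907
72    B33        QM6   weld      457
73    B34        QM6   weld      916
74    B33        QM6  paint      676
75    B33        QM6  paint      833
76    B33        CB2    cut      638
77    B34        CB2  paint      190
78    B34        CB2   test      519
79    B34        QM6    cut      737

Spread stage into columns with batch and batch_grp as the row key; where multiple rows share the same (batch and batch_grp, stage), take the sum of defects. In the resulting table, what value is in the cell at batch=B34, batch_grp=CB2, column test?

2404

Rows with batch=B34, batch_grp=CB2 and stage=test: defects values are 904, 88, 658, 235, 519.
904 + 88 + 658 + 235 + 519 = 2404.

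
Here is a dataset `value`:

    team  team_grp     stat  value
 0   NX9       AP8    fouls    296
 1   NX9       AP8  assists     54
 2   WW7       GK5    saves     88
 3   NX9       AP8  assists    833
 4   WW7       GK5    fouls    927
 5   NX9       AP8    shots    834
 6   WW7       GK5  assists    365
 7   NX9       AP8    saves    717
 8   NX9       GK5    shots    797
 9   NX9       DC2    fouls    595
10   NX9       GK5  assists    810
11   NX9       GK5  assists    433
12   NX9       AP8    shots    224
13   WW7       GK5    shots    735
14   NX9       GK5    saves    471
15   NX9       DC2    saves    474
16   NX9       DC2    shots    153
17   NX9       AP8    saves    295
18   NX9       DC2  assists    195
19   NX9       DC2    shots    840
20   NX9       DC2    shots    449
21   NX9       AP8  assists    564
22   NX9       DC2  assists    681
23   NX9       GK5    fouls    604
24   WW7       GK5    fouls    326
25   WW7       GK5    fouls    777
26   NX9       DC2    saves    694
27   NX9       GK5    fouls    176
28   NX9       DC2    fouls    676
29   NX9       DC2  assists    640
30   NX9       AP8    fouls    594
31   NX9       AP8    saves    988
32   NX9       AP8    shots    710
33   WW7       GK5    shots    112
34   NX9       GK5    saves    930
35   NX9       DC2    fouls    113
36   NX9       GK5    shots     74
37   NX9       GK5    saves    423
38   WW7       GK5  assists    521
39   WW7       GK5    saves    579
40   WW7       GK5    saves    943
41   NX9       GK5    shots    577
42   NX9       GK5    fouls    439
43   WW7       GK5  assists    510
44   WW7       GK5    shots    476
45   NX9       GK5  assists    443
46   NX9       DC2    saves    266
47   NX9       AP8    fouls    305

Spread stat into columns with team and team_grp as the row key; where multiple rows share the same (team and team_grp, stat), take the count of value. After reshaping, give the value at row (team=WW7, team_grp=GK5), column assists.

Rows with team=WW7, team_grp=GK5 and stat=assists: value values are 365, 521, 510.
3 rows match — count = 3.

3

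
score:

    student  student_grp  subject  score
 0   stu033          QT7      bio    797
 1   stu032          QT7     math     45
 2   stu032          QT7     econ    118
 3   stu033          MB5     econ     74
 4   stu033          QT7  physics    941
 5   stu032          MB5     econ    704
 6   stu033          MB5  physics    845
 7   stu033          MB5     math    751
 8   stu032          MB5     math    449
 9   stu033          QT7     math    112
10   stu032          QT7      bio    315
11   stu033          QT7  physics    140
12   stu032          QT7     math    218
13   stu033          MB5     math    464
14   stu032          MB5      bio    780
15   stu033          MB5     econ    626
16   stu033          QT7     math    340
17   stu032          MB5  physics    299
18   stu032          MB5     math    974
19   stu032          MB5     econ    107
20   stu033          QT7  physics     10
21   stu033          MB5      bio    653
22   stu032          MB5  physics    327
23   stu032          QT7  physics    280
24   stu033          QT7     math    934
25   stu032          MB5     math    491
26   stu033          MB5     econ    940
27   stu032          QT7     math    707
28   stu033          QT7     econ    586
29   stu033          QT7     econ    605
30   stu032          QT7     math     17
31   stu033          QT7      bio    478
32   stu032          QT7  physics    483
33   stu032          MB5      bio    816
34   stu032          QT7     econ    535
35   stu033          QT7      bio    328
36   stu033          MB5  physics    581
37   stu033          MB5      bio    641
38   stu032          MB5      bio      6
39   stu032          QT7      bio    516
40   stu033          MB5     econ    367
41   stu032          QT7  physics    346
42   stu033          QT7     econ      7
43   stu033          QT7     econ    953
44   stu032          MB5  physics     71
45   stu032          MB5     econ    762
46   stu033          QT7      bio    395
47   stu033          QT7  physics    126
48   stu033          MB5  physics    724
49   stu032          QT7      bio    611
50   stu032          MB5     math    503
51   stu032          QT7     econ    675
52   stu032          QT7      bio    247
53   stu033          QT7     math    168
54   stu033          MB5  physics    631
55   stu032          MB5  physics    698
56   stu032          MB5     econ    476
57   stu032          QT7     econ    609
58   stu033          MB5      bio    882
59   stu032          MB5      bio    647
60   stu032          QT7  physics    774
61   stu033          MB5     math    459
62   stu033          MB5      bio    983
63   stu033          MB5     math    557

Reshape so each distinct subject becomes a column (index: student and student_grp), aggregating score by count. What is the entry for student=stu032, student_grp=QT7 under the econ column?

Rows with student=stu032, student_grp=QT7 and subject=econ: score values are 118, 535, 675, 609.
4 rows match — count = 4.

4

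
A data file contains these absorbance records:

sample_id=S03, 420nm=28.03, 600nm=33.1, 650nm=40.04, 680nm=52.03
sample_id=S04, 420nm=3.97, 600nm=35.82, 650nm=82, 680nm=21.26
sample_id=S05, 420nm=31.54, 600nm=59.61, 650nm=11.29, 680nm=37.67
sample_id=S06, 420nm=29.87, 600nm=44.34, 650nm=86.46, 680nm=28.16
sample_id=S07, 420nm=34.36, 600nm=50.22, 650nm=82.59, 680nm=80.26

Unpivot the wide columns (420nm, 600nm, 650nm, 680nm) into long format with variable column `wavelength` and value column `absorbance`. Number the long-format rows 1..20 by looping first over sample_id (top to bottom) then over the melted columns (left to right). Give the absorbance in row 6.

20 rows total (5 × 4). Row 6: index ⌊(6-1)/4⌋ = 1 into sample_id → S04; (6-1) mod 4 = 1 into the melted columns → 600nm.
So row 6 is (S04, 600nm, 35.82); absorbance = 35.82.

35.82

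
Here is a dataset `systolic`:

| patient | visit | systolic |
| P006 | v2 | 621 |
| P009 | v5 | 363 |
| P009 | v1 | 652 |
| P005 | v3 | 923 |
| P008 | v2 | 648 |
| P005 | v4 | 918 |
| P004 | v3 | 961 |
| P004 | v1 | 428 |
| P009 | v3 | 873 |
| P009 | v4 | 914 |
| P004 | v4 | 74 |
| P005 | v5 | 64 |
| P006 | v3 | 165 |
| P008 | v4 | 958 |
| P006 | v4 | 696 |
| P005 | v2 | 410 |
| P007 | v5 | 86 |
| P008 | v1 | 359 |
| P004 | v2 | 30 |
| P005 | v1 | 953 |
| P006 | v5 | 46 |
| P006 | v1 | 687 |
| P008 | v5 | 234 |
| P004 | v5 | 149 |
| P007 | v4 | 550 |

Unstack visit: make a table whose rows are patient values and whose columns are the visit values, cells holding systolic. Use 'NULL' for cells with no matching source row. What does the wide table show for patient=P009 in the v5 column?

The long row with patient=P009, visit=v5 has systolic=363.

363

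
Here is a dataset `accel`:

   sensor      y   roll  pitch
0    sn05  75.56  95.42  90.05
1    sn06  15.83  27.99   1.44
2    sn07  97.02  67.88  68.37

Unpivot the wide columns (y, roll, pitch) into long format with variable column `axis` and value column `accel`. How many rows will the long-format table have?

3 sensor values × 3 melted columns = 9 rows.

9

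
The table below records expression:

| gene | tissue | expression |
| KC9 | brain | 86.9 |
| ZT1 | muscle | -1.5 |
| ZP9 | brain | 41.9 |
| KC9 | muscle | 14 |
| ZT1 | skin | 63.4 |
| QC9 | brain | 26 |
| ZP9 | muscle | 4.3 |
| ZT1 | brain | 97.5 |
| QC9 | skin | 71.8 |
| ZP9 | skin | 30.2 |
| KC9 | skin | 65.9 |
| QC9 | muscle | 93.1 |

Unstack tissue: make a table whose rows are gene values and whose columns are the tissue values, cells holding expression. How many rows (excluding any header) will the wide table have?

4

4 distinct gene values → 4 rows.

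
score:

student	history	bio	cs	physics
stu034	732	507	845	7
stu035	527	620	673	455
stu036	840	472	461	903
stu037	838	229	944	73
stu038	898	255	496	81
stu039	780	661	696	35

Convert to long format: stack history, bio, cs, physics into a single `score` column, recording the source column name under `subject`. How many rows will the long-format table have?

6 student values × 4 melted columns = 24 rows.

24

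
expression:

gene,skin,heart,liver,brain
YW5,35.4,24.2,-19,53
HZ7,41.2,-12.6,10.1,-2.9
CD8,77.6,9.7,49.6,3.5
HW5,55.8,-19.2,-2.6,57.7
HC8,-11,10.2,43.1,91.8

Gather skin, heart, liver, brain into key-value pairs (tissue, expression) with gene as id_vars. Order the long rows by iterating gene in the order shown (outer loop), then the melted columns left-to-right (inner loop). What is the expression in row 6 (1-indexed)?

20 rows total (5 × 4). Row 6: index ⌊(6-1)/4⌋ = 1 into gene → HZ7; (6-1) mod 4 = 1 into the melted columns → heart.
So row 6 is (HZ7, heart, -12.6); expression = -12.6.

-12.6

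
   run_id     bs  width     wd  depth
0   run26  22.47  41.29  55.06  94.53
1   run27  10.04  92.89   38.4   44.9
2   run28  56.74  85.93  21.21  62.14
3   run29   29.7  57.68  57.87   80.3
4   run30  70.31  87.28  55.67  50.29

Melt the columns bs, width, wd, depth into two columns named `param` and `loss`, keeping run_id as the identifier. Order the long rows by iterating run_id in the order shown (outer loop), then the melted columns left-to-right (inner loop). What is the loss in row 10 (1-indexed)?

20 rows total (5 × 4). Row 10: index ⌊(10-1)/4⌋ = 2 into run_id → run28; (10-1) mod 4 = 1 into the melted columns → width.
So row 10 is (run28, width, 85.93); loss = 85.93.

85.93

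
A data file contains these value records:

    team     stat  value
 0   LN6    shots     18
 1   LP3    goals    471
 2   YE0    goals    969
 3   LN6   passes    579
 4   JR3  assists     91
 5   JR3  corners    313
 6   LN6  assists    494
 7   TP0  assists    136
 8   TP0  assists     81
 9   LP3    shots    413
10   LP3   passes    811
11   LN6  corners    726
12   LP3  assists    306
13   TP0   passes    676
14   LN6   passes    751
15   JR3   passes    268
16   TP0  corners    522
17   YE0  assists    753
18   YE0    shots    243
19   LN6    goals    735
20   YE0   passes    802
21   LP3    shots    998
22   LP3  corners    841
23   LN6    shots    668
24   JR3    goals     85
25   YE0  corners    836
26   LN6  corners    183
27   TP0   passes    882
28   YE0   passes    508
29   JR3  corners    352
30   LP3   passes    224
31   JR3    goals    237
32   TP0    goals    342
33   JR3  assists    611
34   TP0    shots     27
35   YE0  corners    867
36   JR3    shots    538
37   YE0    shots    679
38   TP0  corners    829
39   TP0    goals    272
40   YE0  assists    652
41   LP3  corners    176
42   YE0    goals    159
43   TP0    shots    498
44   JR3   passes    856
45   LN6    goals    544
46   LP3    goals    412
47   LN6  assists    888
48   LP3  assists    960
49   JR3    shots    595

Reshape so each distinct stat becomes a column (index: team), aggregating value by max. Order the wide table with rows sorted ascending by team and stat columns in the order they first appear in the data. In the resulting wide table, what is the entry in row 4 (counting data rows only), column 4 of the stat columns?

With rows sorted ascending by team, row 4 is team=TP0. stat columns in first-appearance order: shots, goals, passes, assists, corners; column 4 is assists.
Long rows with team=TP0, stat=assists: max(136, 81) = 136.

136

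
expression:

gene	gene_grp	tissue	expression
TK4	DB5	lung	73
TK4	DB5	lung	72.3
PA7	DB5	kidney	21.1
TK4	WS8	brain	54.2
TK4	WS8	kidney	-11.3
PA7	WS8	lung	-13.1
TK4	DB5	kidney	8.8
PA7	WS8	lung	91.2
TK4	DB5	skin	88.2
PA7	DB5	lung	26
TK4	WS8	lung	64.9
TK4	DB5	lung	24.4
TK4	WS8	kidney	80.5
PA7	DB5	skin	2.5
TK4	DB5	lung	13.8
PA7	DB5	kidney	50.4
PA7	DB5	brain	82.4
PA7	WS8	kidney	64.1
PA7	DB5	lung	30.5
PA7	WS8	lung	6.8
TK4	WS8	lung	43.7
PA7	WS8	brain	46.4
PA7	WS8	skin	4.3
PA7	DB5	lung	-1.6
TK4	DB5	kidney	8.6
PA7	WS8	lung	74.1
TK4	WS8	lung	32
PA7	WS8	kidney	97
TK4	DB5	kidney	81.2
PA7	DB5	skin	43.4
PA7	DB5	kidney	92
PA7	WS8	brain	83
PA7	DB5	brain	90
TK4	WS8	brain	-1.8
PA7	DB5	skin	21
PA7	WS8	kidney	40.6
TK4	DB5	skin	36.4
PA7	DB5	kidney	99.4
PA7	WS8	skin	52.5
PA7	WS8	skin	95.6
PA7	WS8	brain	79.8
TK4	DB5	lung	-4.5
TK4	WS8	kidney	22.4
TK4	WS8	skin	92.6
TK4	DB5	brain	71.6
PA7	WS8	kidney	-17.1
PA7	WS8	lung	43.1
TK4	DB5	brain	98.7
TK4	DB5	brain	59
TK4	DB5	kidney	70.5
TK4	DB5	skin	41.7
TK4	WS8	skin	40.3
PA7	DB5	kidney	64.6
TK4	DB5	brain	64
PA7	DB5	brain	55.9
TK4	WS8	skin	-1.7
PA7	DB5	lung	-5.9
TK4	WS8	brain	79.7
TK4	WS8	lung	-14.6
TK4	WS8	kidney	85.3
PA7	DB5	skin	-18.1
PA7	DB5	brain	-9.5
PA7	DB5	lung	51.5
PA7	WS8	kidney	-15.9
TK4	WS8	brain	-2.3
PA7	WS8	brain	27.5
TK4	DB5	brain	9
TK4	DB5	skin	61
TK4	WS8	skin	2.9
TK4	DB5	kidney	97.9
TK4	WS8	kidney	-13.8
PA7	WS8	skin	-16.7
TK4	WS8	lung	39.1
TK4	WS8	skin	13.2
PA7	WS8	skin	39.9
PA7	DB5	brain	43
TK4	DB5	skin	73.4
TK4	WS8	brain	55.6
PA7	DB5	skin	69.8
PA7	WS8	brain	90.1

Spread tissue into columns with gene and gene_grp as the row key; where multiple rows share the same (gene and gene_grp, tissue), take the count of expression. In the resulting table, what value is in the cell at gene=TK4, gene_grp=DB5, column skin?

Rows with gene=TK4, gene_grp=DB5 and tissue=skin: expression values are 88.2, 36.4, 41.7, 61, 73.4.
5 rows match — count = 5.

5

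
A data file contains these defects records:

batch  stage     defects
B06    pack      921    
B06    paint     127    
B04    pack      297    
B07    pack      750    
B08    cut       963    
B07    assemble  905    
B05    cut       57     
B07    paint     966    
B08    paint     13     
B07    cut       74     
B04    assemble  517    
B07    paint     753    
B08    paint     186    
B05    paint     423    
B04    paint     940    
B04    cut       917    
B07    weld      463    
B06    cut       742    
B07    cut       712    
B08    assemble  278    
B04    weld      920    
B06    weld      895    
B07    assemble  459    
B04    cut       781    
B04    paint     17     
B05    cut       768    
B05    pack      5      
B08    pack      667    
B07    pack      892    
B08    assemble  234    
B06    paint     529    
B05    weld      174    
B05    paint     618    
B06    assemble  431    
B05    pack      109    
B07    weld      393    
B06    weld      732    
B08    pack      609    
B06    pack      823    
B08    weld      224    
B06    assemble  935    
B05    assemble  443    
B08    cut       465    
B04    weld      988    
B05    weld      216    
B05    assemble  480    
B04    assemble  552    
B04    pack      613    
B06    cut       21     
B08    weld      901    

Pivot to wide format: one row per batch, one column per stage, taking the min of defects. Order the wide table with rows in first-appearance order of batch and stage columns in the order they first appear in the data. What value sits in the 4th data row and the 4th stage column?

234

With rows in first-appearance order of batch, row 4 is batch=B08. stage columns in first-appearance order: pack, paint, cut, assemble, weld; column 4 is assemble.
Long rows with batch=B08, stage=assemble: min(278, 234) = 234.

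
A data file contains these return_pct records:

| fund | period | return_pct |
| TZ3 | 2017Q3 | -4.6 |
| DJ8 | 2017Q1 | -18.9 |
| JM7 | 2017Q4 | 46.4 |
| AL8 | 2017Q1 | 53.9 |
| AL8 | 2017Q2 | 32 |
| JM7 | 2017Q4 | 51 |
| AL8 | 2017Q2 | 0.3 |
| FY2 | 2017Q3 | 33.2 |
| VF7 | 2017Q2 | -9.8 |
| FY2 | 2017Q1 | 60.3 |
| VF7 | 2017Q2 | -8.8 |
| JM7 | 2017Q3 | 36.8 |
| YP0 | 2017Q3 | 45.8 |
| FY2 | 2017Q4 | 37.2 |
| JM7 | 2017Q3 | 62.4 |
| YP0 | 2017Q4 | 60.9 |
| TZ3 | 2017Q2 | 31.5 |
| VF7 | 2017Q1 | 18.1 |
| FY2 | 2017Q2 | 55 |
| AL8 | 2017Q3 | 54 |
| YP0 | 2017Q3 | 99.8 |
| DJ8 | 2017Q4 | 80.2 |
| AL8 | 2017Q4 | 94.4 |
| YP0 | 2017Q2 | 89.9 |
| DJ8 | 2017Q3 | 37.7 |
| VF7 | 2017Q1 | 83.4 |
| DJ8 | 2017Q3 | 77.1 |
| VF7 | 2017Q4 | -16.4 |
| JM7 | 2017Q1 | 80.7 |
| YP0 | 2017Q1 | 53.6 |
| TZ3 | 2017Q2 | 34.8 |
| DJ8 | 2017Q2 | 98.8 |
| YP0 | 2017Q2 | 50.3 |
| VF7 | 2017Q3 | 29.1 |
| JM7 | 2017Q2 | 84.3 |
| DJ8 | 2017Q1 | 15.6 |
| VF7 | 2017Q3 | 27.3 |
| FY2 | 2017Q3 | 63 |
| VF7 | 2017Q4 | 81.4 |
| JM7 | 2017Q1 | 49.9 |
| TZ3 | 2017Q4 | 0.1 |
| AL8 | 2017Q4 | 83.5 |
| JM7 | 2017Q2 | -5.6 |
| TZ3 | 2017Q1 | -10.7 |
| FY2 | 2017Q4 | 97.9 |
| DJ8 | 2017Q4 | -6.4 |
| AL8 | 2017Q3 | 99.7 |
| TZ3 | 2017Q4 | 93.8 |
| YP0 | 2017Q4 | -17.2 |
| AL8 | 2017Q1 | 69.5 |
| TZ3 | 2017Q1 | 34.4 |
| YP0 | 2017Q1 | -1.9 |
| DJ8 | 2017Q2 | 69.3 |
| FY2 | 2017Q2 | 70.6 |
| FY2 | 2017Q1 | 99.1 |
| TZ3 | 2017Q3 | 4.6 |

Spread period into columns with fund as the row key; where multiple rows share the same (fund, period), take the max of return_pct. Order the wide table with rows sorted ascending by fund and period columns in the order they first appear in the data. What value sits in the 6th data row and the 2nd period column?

With rows sorted ascending by fund, row 6 is fund=VF7. period columns in first-appearance order: 2017Q3, 2017Q1, 2017Q4, 2017Q2; column 2 is 2017Q1.
Long rows with fund=VF7, period=2017Q1: max(18.1, 83.4) = 83.4.

83.4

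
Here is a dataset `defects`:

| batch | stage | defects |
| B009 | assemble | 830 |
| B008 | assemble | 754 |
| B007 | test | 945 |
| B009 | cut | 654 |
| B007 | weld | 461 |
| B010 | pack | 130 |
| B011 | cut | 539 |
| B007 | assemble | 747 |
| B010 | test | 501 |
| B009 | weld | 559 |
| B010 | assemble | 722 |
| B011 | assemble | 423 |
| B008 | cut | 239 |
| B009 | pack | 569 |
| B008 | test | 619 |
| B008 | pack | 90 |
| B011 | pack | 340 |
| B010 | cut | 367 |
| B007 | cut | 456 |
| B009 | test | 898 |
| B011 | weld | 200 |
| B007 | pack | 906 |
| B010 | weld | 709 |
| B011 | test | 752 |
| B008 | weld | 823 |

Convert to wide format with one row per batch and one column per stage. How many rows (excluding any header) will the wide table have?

5 distinct batch values → 5 rows.

5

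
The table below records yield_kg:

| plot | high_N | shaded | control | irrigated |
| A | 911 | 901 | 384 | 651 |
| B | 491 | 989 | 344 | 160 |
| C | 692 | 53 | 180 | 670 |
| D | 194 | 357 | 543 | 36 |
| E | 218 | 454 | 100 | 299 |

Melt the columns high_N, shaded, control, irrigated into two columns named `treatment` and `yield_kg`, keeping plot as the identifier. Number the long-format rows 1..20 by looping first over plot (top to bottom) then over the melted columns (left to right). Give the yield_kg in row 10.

20 rows total (5 × 4). Row 10: index ⌊(10-1)/4⌋ = 2 into plot → C; (10-1) mod 4 = 1 into the melted columns → shaded.
So row 10 is (C, shaded, 53); yield_kg = 53.

53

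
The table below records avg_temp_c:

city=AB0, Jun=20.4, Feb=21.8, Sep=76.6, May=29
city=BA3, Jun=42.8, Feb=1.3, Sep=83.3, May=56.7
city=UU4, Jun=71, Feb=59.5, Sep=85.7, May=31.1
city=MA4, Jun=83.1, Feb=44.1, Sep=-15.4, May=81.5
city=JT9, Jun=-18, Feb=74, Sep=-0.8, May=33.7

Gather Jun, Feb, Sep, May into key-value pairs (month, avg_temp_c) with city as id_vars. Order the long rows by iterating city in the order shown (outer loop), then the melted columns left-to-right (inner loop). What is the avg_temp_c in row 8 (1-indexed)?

20 rows total (5 × 4). Row 8: index ⌊(8-1)/4⌋ = 1 into city → BA3; (8-1) mod 4 = 3 into the melted columns → May.
So row 8 is (BA3, May, 56.7); avg_temp_c = 56.7.

56.7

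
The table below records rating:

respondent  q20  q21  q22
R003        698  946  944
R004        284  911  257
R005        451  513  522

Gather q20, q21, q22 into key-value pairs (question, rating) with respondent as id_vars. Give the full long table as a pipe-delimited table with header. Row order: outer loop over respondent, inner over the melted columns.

Each (respondent, column) pair becomes one row: 3 × 3 = 9 rows.
For example, (R003, q20) → rating=698.

| respondent | question | rating |
| R003 | q20 | 698 |
| R003 | q21 | 946 |
| R003 | q22 | 944 |
| R004 | q20 | 284 |
| R004 | q21 | 911 |
| R004 | q22 | 257 |
| R005 | q20 | 451 |
| R005 | q21 | 513 |
| R005 | q22 | 522 |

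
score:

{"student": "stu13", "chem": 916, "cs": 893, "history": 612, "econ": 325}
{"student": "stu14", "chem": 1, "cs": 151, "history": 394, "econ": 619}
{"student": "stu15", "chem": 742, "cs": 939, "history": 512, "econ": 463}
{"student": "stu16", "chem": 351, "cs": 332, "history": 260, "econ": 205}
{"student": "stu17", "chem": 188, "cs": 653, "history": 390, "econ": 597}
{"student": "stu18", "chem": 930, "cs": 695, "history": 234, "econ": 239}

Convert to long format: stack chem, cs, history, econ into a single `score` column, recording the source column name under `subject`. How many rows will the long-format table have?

24

6 student values × 4 melted columns = 24 rows.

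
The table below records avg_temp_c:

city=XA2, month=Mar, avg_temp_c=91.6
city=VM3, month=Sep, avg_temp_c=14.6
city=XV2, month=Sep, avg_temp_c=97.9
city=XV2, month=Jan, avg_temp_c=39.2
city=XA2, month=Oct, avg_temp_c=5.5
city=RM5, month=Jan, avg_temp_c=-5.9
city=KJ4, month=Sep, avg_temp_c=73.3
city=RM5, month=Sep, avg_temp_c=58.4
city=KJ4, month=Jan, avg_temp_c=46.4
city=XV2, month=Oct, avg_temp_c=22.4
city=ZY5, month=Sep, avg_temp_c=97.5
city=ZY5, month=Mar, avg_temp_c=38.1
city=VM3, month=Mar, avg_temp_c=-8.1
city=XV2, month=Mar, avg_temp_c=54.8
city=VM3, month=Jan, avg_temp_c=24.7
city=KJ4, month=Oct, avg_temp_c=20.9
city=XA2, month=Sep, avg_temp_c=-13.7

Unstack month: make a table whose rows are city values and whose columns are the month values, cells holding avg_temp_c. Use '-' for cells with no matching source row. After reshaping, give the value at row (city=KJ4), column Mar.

No long-format row has city=KJ4 and month=Mar, so the cell is -.

-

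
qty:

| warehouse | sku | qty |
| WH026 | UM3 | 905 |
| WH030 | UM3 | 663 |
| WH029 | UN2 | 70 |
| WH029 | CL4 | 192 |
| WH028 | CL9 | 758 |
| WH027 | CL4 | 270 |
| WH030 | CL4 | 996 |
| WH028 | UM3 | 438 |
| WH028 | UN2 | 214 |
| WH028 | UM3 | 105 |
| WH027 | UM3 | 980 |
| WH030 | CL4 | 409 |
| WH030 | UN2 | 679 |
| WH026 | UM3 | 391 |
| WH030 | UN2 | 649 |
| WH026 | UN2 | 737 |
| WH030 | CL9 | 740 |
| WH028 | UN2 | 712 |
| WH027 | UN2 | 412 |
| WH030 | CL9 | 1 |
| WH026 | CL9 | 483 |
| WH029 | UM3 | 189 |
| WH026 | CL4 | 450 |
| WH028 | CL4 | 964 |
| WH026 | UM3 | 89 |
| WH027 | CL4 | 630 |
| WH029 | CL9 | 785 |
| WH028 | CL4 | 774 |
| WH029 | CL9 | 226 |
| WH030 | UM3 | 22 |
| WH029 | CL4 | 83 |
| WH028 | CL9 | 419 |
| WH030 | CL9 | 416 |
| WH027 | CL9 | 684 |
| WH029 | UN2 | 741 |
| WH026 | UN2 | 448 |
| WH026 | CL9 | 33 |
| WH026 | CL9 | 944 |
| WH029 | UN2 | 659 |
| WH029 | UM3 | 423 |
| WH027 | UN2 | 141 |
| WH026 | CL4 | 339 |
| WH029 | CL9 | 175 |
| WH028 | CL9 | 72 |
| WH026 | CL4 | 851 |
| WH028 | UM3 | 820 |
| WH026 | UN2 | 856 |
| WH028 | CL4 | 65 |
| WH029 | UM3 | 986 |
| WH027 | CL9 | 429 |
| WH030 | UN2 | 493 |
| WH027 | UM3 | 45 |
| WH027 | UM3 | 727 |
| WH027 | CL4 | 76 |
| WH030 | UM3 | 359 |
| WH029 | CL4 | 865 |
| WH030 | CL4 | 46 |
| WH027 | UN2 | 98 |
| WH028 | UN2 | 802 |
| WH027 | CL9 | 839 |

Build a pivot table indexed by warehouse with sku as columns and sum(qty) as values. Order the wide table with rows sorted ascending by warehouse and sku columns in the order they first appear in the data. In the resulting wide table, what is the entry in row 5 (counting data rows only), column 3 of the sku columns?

With rows sorted ascending by warehouse, row 5 is warehouse=WH030. sku columns in first-appearance order: UM3, UN2, CL4, CL9; column 3 is CL4.
Long rows with warehouse=WH030, sku=CL4: 996 + 409 + 46 = 1451.

1451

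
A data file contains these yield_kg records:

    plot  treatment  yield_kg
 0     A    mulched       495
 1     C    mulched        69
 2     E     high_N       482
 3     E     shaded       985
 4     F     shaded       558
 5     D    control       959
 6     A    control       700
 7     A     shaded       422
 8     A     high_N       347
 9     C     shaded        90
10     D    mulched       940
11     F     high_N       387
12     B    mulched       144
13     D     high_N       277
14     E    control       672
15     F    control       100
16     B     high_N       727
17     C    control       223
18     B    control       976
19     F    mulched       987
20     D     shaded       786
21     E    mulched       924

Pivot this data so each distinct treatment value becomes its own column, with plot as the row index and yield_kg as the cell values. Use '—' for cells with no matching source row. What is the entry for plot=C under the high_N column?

—

No long-format row has plot=C and treatment=high_N, so the cell is —.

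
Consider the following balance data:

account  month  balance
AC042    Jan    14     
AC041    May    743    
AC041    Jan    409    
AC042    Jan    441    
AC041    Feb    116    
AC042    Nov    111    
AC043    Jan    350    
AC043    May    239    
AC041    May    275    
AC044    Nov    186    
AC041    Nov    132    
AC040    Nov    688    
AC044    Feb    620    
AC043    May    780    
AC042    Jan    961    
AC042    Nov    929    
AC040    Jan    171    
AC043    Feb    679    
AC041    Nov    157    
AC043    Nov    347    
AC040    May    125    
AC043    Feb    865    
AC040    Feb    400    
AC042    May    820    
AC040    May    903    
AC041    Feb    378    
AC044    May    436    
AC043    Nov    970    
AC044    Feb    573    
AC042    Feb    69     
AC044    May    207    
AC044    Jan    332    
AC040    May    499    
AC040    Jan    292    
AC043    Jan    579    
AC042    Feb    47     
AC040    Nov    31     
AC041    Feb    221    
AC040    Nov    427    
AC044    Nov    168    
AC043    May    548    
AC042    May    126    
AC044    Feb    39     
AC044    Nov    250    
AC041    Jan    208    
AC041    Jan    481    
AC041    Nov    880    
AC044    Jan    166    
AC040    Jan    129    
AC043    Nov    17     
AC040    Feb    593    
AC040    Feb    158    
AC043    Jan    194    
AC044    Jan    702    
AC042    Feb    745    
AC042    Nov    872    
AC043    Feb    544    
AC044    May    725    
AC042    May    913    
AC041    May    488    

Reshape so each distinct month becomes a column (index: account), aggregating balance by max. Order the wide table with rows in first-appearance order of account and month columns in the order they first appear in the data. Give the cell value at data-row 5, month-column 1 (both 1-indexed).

With rows in first-appearance order of account, row 5 is account=AC040. month columns in first-appearance order: Jan, May, Feb, Nov; column 1 is Jan.
Long rows with account=AC040, month=Jan: max(171, 292, 129) = 292.

292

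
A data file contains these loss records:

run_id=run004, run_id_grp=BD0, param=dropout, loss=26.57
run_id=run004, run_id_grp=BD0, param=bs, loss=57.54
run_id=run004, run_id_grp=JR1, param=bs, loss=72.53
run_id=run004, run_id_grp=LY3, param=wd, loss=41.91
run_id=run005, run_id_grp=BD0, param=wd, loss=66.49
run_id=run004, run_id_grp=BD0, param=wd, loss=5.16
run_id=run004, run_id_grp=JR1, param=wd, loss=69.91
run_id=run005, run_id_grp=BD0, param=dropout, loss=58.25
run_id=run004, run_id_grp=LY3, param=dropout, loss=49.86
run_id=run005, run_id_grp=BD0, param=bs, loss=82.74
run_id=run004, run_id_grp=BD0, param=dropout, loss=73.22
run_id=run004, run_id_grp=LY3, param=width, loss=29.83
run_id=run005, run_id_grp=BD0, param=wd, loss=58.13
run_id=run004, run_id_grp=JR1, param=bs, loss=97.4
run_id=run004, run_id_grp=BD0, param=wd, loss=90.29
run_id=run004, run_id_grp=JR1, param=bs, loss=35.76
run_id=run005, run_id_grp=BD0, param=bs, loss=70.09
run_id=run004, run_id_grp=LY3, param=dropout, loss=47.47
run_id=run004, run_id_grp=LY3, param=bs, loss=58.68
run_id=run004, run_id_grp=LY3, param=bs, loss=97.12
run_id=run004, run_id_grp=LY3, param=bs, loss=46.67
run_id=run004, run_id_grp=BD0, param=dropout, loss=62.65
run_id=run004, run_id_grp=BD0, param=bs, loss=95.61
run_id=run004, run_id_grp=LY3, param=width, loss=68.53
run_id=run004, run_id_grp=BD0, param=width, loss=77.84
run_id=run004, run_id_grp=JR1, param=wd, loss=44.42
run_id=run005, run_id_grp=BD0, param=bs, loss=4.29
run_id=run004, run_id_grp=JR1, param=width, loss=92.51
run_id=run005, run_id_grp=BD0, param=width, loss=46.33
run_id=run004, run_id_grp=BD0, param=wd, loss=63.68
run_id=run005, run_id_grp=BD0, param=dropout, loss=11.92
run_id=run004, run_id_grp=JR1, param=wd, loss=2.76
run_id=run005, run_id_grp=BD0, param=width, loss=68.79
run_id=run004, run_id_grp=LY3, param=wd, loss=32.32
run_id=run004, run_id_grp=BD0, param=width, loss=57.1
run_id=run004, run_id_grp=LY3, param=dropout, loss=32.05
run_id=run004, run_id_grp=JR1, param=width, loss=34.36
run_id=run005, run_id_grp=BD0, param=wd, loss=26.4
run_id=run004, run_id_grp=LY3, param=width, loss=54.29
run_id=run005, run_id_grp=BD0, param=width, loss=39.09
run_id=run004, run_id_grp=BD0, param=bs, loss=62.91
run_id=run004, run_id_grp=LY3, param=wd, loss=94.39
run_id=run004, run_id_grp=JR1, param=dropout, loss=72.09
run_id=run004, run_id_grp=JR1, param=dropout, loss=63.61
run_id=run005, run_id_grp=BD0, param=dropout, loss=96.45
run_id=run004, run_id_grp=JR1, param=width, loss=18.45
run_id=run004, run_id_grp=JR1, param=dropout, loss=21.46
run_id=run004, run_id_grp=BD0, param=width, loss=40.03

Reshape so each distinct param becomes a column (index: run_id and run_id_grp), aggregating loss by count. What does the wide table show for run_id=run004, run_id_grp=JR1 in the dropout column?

3

Rows with run_id=run004, run_id_grp=JR1 and param=dropout: loss values are 72.09, 63.61, 21.46.
3 rows match — count = 3.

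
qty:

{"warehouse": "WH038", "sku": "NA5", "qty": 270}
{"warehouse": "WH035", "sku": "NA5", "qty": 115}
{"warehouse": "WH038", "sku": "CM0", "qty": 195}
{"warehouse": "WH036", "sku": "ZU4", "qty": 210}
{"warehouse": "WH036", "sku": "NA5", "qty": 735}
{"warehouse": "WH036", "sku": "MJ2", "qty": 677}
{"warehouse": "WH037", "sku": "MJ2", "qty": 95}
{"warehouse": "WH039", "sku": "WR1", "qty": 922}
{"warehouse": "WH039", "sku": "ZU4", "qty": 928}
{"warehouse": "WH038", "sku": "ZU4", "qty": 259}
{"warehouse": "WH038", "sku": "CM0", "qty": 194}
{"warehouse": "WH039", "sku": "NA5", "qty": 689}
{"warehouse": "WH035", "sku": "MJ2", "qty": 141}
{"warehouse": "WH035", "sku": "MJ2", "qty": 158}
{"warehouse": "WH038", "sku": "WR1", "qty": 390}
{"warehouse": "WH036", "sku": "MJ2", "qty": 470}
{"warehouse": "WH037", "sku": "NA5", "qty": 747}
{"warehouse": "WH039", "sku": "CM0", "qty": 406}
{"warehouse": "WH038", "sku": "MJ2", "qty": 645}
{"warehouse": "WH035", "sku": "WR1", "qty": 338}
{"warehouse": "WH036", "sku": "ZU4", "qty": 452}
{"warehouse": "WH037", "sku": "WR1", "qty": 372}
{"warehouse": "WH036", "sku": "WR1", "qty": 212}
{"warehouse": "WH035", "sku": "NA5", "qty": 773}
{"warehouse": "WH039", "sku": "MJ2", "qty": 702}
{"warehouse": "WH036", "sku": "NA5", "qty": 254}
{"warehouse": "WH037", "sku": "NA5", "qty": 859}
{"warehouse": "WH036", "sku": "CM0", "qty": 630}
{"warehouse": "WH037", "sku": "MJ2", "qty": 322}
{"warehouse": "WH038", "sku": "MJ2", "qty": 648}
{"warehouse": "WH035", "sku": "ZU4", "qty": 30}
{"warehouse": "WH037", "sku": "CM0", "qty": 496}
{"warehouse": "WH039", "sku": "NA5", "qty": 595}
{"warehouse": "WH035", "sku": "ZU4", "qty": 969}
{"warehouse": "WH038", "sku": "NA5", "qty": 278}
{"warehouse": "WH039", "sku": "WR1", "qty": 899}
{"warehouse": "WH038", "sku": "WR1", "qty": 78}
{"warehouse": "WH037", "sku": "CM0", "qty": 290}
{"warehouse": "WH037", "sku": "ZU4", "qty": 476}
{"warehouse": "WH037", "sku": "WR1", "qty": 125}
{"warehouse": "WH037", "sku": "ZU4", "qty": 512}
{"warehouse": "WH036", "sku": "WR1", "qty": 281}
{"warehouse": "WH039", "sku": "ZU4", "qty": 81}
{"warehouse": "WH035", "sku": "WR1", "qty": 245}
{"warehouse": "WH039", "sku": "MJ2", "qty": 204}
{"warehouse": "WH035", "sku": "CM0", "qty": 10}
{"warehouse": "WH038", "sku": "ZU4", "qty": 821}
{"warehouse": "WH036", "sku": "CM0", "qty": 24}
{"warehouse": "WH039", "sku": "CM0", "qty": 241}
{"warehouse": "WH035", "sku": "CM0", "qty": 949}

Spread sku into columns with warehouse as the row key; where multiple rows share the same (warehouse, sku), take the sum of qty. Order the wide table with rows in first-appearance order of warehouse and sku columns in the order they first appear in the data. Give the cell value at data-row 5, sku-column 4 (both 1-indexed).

With rows in first-appearance order of warehouse, row 5 is warehouse=WH039. sku columns in first-appearance order: NA5, CM0, ZU4, MJ2, WR1; column 4 is MJ2.
Long rows with warehouse=WH039, sku=MJ2: 702 + 204 = 906.

906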